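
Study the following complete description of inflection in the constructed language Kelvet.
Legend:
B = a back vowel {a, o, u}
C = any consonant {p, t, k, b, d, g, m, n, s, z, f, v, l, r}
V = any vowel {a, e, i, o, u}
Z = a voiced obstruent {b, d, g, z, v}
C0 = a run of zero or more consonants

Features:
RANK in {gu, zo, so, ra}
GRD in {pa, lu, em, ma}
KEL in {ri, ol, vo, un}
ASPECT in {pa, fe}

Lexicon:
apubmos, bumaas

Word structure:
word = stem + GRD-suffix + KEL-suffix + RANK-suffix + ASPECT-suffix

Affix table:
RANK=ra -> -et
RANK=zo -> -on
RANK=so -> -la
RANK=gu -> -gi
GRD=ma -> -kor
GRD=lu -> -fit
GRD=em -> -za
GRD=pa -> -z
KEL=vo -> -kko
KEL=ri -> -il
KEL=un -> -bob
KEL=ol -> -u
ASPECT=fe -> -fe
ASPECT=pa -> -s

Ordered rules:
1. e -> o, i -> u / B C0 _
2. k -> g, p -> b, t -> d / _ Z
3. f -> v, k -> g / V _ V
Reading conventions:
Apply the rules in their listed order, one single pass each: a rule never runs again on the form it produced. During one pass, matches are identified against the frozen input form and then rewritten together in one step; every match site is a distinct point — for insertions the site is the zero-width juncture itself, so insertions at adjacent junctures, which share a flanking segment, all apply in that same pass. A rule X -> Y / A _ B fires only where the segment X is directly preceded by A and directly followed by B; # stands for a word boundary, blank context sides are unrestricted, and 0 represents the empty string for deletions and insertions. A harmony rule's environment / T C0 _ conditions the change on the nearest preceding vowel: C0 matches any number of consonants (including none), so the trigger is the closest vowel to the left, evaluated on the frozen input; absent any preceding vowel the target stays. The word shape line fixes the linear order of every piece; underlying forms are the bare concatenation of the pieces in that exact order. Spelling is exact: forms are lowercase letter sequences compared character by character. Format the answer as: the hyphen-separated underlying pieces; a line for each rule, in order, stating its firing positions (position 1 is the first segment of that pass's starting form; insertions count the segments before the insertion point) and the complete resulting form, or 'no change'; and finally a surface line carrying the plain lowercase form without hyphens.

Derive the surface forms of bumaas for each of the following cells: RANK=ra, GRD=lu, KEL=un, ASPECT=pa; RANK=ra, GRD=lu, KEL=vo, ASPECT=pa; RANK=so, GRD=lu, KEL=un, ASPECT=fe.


cell RANK=ra, GRD=lu, KEL=un, ASPECT=pa:
underlying: bumaas-fit-bob-et-s
1. e -> o, i -> u / B C0 _: fires at position(s) 8, 13: bumaasfutbobots
2. k -> g, p -> b, t -> d / _ Z: fires at position(s) 9: bumaasfudbobots
3. f -> v, k -> g / V _ V: no change
surface: bumaasfudbobots

cell RANK=ra, GRD=lu, KEL=vo, ASPECT=pa:
underlying: bumaas-fit-kko-et-s
1. e -> o, i -> u / B C0 _: fires at position(s) 8, 13: bumaasfutkkoots
2. k -> g, p -> b, t -> d / _ Z: no change
3. f -> v, k -> g / V _ V: no change
surface: bumaasfutkkoots

cell RANK=so, GRD=lu, KEL=un, ASPECT=fe:
underlying: bumaas-fit-bob-la-fe
1. e -> o, i -> u / B C0 _: fires at position(s) 8, 16: bumaasfutboblafo
2. k -> g, p -> b, t -> d / _ Z: fires at position(s) 9: bumaasfudboblafo
3. f -> v, k -> g / V _ V: fires at position(s) 15: bumaasfudboblavo
surface: bumaasfudboblavo


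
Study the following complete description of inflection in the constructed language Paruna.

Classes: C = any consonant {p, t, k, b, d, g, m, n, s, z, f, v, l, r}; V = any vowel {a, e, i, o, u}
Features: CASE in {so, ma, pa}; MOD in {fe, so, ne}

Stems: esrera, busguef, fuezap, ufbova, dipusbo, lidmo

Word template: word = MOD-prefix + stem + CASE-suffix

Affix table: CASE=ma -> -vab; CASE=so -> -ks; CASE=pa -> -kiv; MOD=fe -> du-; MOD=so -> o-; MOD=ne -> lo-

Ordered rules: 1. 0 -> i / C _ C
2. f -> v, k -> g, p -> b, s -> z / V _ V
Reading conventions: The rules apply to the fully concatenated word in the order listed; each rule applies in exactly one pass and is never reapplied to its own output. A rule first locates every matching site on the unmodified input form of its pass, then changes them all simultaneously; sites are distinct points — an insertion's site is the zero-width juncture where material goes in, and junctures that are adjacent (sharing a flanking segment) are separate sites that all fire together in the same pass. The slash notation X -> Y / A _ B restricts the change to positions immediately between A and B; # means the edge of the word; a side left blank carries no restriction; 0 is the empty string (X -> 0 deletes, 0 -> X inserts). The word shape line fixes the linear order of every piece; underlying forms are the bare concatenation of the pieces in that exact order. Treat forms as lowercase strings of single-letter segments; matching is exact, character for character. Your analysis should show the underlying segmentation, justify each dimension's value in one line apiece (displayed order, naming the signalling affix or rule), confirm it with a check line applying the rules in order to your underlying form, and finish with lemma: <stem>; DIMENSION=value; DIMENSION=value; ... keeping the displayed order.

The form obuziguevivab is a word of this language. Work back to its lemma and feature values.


underlying: o-busguef-vab
CASE=ma - signalled by the affix -vab
MOD=so - signalled by the affix o-
check: obusguefvab -> obusiguefivab -> obuziguevivab
lemma: busguef; CASE=ma; MOD=so


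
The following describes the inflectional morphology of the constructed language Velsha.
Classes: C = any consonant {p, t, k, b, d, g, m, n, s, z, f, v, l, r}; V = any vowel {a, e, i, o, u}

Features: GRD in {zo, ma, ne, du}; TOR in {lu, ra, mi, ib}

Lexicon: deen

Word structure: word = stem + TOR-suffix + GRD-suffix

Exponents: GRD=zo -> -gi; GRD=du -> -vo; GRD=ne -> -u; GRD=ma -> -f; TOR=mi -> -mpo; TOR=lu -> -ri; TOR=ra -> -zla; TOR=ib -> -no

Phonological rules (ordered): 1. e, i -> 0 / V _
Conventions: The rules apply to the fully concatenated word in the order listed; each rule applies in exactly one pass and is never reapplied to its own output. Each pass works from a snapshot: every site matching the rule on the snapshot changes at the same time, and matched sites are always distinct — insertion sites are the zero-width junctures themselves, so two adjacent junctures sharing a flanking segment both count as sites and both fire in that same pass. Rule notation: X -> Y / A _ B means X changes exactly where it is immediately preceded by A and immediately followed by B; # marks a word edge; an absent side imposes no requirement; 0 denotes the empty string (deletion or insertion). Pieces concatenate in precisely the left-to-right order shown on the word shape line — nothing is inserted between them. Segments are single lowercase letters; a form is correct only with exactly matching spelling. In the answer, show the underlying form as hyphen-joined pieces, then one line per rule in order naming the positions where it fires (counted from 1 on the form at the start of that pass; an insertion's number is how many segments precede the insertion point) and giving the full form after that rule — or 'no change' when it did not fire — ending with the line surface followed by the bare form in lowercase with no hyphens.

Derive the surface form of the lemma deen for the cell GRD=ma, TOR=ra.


underlying: deen-zla-f
1. e, i -> 0 / V _: fires at position(s) 3: denzlaf
surface: denzlaf


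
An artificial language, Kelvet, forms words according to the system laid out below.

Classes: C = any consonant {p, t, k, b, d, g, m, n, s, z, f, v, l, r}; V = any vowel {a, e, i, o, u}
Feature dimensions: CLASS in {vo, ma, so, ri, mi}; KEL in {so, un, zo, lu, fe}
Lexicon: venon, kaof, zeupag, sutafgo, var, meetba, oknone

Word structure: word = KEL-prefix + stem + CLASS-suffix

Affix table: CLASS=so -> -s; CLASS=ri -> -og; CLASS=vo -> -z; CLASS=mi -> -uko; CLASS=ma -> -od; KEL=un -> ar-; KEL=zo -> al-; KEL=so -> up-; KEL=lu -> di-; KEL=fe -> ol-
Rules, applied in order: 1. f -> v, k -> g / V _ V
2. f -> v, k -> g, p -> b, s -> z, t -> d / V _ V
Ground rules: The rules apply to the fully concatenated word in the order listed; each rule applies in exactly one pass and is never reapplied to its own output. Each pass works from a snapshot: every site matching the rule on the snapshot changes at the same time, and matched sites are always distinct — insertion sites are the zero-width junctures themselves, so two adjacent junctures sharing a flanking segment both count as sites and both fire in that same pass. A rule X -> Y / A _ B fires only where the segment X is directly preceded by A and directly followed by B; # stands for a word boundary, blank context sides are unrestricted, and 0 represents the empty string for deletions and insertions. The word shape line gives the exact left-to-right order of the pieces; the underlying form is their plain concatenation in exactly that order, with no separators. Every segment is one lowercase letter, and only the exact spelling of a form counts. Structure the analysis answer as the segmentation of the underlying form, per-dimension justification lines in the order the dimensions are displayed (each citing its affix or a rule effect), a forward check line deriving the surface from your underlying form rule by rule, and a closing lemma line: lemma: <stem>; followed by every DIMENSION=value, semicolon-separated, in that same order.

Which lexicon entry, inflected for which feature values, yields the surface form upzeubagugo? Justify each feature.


underlying: up-zeupag-uko
CLASS=mi - signalled by the affix -uko
KEL=so - signalled by the affix up-
check: upzeupaguko -> upzeupagugo -> upzeubagugo
lemma: zeupag; CLASS=mi; KEL=so


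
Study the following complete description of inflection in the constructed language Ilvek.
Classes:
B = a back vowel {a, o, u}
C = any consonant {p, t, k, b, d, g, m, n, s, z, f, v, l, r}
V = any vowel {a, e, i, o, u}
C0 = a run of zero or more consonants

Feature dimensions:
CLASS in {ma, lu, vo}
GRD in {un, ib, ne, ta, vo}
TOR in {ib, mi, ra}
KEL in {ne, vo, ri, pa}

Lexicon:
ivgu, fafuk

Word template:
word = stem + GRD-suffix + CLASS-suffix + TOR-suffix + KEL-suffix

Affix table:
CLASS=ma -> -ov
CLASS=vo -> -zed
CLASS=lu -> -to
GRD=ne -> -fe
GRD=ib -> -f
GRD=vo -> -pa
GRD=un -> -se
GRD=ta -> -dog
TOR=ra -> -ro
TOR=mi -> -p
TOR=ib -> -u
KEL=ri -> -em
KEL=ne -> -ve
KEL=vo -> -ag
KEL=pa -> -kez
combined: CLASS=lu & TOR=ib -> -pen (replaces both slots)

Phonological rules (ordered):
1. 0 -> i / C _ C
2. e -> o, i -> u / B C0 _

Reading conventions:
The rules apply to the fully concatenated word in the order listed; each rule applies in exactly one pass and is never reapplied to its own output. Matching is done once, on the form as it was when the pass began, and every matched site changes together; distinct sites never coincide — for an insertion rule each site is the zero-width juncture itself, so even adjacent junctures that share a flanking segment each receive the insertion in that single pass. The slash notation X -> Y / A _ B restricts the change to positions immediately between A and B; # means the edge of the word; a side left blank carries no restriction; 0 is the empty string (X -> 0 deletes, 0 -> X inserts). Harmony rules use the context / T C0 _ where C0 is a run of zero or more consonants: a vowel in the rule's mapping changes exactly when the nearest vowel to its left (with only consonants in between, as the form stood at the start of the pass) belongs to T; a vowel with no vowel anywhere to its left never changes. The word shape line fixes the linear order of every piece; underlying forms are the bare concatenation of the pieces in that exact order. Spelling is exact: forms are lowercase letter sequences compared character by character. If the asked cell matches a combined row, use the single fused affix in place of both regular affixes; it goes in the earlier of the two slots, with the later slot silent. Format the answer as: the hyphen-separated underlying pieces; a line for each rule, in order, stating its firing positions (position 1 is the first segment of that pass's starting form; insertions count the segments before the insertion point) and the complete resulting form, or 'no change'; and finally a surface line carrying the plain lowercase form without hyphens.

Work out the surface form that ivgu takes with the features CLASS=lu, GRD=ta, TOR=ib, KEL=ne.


underlying: ivgu-dog-pen-ve
1. 0 -> i / C _ C: inserts after position(s) 2, 7, 10: ivigudogipenive
2. e -> o, i -> u / B C0 _: fires at position(s) 9: ivigudogupenive
surface: ivigudogupenive


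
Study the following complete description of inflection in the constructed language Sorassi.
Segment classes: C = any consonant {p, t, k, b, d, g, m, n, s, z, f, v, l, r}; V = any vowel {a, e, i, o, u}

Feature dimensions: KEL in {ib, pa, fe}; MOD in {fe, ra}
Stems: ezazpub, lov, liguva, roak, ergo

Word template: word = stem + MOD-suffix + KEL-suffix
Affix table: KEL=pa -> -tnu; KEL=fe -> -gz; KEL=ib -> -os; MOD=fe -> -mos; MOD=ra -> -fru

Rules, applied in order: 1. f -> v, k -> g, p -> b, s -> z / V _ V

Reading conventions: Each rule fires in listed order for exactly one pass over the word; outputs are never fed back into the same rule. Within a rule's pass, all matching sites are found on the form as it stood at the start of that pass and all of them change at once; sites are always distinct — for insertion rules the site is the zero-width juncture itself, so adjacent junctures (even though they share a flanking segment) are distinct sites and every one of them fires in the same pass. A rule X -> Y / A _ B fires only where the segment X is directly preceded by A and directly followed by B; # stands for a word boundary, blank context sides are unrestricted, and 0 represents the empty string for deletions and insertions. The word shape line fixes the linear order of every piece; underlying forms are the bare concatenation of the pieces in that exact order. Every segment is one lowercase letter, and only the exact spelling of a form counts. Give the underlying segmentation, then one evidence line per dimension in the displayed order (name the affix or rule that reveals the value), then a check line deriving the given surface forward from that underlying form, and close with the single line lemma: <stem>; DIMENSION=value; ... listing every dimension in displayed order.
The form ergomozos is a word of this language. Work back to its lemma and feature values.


underlying: ergo-mos-os
KEL=ib - signalled by the affix -os
MOD=fe - signalled by the affix -mos
check: ergomosos -> ergomozos
lemma: ergo; KEL=ib; MOD=fe


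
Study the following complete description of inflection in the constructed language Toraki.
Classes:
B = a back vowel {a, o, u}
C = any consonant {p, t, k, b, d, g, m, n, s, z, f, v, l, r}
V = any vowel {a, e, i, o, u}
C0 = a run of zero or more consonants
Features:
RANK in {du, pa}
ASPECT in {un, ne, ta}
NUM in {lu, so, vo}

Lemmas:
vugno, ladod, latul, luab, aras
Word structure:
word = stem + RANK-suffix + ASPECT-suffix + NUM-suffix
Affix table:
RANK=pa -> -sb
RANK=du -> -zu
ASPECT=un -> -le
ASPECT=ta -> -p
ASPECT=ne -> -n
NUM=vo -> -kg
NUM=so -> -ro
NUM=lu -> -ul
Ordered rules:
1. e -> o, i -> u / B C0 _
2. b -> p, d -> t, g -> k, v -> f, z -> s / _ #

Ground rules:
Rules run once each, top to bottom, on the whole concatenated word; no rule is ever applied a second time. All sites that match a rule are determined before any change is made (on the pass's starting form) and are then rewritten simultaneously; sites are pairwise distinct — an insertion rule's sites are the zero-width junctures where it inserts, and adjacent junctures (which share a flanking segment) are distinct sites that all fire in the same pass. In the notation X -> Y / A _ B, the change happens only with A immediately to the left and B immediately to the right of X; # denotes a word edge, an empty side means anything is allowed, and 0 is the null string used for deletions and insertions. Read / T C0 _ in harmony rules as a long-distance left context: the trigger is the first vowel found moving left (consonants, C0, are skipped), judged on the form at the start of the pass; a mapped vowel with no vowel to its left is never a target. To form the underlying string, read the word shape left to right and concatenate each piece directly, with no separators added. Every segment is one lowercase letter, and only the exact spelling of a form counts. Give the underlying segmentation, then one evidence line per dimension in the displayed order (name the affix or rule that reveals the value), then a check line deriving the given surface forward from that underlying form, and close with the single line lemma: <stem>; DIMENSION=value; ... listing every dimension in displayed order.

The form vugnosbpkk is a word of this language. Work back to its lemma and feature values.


underlying: vugno-sb-p-kg
RANK=pa - signalled by the affix -sb
ASPECT=ta - signalled by the affix -p
NUM=vo - signalled by the affix -kg
check: vugnosbpkg -> vugnosbpkg -> vugnosbpkk
lemma: vugno; RANK=pa; ASPECT=ta; NUM=vo


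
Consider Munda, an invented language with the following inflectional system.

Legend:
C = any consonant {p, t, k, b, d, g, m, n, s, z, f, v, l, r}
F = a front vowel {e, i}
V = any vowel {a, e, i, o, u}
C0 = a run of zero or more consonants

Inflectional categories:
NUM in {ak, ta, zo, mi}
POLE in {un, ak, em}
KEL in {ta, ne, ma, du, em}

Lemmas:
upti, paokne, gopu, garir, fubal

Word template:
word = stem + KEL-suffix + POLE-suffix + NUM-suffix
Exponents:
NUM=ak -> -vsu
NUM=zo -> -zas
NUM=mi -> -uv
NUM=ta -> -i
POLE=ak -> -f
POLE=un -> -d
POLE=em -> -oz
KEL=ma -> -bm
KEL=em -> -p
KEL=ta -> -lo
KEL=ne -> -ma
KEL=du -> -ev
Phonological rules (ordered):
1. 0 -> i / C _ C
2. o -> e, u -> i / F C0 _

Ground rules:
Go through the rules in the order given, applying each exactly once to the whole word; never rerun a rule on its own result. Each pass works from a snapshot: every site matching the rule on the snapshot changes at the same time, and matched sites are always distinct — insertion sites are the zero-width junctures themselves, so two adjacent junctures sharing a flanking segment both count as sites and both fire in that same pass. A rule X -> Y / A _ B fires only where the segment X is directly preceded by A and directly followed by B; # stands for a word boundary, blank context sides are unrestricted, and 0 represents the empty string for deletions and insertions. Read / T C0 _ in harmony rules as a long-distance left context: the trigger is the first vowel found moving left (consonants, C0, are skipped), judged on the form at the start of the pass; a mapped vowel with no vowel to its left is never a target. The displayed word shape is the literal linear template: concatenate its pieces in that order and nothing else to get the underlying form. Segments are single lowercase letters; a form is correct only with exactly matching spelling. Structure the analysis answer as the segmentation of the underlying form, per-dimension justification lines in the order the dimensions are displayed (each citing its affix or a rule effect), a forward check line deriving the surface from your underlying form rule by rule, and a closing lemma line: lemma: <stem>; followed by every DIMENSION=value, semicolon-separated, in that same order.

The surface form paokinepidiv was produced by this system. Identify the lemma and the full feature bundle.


underlying: paokne-p-d-uv
NUM=mi - signalled by the affix -uv
POLE=un - signalled by the affix -d
KEL=em - signalled by the affix -p
check: paoknepduv -> paokinepiduv -> paokinepidiv
lemma: paokne; NUM=mi; POLE=un; KEL=em


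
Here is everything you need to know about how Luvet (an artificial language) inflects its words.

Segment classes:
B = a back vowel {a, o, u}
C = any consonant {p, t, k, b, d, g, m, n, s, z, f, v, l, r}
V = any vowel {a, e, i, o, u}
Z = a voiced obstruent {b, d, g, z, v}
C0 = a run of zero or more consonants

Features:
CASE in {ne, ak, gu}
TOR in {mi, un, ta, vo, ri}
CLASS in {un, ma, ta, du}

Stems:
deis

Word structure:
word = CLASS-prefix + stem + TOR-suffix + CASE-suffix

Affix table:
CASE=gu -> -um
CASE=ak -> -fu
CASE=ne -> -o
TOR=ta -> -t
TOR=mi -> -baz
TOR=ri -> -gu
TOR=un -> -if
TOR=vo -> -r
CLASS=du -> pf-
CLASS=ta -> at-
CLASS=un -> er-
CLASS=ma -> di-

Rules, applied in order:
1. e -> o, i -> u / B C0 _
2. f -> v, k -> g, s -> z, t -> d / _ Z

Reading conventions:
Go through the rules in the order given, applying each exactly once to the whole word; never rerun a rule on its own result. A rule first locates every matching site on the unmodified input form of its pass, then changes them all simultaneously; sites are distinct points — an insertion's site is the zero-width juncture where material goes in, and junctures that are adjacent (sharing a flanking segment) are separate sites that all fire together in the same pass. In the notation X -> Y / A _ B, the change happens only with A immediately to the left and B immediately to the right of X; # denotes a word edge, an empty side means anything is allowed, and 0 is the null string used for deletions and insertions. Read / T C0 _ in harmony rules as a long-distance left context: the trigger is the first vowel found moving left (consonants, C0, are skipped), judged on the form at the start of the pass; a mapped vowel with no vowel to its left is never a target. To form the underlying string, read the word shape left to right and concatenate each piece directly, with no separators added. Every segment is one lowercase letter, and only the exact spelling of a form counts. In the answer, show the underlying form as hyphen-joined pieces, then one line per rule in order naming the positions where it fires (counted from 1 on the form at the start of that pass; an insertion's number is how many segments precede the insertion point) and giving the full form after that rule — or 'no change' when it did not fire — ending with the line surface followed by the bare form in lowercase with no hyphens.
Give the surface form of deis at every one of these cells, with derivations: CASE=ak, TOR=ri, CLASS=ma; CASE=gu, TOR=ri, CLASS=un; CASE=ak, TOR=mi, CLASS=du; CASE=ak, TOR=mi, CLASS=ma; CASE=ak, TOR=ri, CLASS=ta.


cell CASE=ak, TOR=ri, CLASS=ma:
underlying: di-deis-gu-fu
1. e -> o, i -> u / B C0 _: no change
2. f -> v, k -> g, s -> z, t -> d / _ Z: fires at position(s) 6: dideizgufu
surface: dideizgufu

cell CASE=gu, TOR=ri, CLASS=un:
underlying: er-deis-gu-um
1. e -> o, i -> u / B C0 _: no change
2. f -> v, k -> g, s -> z, t -> d / _ Z: fires at position(s) 6: erdeizguum
surface: erdeizguum

cell CASE=ak, TOR=mi, CLASS=du:
underlying: pf-deis-baz-fu
1. e -> o, i -> u / B C0 _: no change
2. f -> v, k -> g, s -> z, t -> d / _ Z: fires at position(s) 2, 6: pvdeizbazfu
surface: pvdeizbazfu

cell CASE=ak, TOR=mi, CLASS=ma:
underlying: di-deis-baz-fu
1. e -> o, i -> u / B C0 _: no change
2. f -> v, k -> g, s -> z, t -> d / _ Z: fires at position(s) 6: dideizbazfu
surface: dideizbazfu

cell CASE=ak, TOR=ri, CLASS=ta:
underlying: at-deis-gu-fu
1. e -> o, i -> u / B C0 _: fires at position(s) 4: atdoisgufu
2. f -> v, k -> g, s -> z, t -> d / _ Z: fires at position(s) 2, 6: addoizgufu
surface: addoizgufu


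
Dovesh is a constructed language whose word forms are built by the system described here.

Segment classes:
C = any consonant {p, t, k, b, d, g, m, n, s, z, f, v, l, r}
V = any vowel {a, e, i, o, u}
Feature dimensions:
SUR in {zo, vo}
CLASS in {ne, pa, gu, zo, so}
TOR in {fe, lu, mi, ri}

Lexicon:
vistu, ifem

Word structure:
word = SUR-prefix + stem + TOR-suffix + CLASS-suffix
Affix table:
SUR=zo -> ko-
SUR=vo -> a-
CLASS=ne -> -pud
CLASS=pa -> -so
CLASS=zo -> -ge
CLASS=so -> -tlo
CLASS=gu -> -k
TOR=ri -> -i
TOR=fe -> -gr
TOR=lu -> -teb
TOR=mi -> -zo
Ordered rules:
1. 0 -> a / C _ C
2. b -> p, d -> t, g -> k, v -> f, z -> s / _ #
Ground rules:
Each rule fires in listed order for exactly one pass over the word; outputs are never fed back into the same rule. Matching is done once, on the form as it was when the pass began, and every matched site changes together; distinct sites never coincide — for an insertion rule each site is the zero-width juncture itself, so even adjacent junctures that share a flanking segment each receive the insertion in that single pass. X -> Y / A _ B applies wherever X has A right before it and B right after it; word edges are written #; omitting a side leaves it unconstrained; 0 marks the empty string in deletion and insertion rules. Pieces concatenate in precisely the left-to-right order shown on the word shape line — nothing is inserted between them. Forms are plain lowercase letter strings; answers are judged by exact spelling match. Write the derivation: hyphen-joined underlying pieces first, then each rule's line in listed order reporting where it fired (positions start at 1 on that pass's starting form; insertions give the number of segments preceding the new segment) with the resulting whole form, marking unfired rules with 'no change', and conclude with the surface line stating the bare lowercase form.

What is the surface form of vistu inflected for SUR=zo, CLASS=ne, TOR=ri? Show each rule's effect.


underlying: ko-vistu-i-pud
1. 0 -> a / C _ C: inserts after position(s) 5: kovisatuipud
2. b -> p, d -> t, g -> k, v -> f, z -> s / _ #: fires at position(s) 12: kovisatuiput
surface: kovisatuiput


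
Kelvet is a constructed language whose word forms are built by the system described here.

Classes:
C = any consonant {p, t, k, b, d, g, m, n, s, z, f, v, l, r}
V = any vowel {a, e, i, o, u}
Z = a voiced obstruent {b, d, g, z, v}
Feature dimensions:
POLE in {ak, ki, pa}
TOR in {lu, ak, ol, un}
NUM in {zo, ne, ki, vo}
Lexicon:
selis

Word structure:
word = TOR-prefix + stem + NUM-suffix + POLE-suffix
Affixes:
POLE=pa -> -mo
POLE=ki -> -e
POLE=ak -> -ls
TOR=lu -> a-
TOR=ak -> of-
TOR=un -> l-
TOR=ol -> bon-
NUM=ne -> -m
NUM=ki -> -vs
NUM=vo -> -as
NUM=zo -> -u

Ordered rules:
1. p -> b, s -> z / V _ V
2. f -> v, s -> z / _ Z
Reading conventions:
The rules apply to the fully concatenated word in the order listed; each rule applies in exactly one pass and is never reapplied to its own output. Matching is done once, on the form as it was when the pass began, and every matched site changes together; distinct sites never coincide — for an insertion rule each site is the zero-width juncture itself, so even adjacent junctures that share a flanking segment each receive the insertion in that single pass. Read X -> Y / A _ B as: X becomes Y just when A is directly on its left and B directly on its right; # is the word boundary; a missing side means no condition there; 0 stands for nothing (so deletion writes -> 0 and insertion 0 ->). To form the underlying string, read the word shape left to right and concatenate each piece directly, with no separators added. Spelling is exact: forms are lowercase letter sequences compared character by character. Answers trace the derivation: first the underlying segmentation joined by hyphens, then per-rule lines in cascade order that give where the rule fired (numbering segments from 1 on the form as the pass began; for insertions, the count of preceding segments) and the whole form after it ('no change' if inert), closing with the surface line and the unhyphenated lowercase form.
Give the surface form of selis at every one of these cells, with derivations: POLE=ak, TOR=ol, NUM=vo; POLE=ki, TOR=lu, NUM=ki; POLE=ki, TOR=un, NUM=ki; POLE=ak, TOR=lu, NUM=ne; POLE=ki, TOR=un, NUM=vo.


cell POLE=ak, TOR=ol, NUM=vo:
underlying: bon-selis-as-ls
1. p -> b, s -> z / V _ V: fires at position(s) 8: bonselizasls
2. f -> v, s -> z / _ Z: no change
surface: bonselizasls

cell POLE=ki, TOR=lu, NUM=ki:
underlying: a-selis-vs-e
1. p -> b, s -> z / V _ V: fires at position(s) 2: azelisvse
2. f -> v, s -> z / _ Z: fires at position(s) 6: azelizvse
surface: azelizvse

cell POLE=ki, TOR=un, NUM=ki:
underlying: l-selis-vs-e
1. p -> b, s -> z / V _ V: no change
2. f -> v, s -> z / _ Z: fires at position(s) 6: lselizvse
surface: lselizvse

cell POLE=ak, TOR=lu, NUM=ne:
underlying: a-selis-m-ls
1. p -> b, s -> z / V _ V: fires at position(s) 2: azelismls
2. f -> v, s -> z / _ Z: no change
surface: azelismls

cell POLE=ki, TOR=un, NUM=vo:
underlying: l-selis-as-e
1. p -> b, s -> z / V _ V: fires at position(s) 6, 8: lselizaze
2. f -> v, s -> z / _ Z: no change
surface: lselizaze


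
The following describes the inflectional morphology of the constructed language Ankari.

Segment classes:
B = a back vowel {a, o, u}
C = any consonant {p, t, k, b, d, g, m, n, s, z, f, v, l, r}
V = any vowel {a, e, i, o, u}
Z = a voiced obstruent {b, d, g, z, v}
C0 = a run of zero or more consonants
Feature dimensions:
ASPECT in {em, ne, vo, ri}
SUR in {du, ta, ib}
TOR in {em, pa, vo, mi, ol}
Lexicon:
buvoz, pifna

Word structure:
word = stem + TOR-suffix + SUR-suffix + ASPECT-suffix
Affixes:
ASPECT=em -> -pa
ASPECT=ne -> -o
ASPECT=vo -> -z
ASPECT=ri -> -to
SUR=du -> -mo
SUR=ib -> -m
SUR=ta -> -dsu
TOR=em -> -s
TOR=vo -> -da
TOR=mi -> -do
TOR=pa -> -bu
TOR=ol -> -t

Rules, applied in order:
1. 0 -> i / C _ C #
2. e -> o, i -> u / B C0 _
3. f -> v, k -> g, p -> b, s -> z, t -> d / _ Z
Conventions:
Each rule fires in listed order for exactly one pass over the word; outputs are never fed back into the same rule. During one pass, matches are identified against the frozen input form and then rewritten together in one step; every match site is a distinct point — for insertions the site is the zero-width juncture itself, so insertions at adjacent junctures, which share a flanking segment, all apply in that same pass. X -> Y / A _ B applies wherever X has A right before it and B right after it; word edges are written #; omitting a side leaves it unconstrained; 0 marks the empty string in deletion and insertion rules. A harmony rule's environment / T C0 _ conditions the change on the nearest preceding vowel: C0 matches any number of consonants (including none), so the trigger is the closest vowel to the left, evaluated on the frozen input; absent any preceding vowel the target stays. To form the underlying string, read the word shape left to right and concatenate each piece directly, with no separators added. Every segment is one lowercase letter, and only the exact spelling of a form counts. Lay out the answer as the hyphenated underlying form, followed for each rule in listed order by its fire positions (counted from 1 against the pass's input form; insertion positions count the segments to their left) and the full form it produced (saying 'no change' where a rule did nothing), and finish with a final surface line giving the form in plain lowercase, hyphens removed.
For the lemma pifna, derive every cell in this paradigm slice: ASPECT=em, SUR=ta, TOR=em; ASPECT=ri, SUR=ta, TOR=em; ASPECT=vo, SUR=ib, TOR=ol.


cell ASPECT=em, SUR=ta, TOR=em:
underlying: pifna-s-dsu-pa
1. 0 -> i / C _ C #: no change
2. e -> o, i -> u / B C0 _: no change
3. f -> v, k -> g, p -> b, s -> z, t -> d / _ Z: fires at position(s) 6: pifnazdsupa
surface: pifnazdsupa

cell ASPECT=ri, SUR=ta, TOR=em:
underlying: pifna-s-dsu-to
1. 0 -> i / C _ C #: no change
2. e -> o, i -> u / B C0 _: no change
3. f -> v, k -> g, p -> b, s -> z, t -> d / _ Z: fires at position(s) 6: pifnazdsuto
surface: pifnazdsuto

cell ASPECT=vo, SUR=ib, TOR=ol:
underlying: pifna-t-m-z
1. 0 -> i / C _ C #: inserts after position(s) 7: pifnatmiz
2. e -> o, i -> u / B C0 _: fires at position(s) 8: pifnatmuz
3. f -> v, k -> g, p -> b, s -> z, t -> d / _ Z: no change
surface: pifnatmuz


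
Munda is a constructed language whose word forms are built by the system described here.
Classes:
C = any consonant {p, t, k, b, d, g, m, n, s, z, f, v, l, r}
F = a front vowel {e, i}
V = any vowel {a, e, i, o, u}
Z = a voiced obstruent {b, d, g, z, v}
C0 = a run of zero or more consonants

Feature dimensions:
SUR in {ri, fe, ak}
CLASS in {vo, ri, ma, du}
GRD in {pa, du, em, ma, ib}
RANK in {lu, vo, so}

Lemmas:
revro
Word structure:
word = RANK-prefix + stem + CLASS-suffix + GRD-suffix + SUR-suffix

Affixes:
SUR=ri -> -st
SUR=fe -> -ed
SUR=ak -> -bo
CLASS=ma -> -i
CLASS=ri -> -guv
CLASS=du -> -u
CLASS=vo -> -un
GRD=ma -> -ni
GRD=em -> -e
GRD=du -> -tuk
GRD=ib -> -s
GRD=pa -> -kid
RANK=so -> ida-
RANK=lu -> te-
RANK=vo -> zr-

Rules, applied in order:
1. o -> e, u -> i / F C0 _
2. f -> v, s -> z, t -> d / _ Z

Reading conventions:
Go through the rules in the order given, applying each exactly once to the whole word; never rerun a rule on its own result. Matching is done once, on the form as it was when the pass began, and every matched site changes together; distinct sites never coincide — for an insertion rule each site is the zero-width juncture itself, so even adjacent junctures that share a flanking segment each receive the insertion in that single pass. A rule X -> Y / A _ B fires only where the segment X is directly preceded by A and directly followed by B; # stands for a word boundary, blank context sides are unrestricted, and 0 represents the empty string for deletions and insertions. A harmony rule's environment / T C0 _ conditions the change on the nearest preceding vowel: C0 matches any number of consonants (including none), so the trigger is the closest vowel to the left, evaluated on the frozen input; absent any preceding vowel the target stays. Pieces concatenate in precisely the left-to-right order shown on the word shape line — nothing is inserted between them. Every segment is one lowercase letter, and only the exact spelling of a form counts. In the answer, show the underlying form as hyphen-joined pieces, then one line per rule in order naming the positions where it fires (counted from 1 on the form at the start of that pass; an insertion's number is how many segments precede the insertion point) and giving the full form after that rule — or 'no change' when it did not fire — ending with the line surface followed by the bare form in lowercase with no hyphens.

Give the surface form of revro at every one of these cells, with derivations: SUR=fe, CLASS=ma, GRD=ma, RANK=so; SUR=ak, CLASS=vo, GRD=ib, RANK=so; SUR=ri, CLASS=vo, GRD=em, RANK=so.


cell SUR=fe, CLASS=ma, GRD=ma, RANK=so:
underlying: ida-revro-i-ni-ed
1. o -> e, u -> i / F C0 _: fires at position(s) 8: idarevreinied
2. f -> v, s -> z, t -> d / _ Z: no change
surface: idarevreinied

cell SUR=ak, CLASS=vo, GRD=ib, RANK=so:
underlying: ida-revro-un-s-bo
1. o -> e, u -> i / F C0 _: fires at position(s) 8: idarevreunsbo
2. f -> v, s -> z, t -> d / _ Z: fires at position(s) 11: idarevreunzbo
surface: idarevreunzbo

cell SUR=ri, CLASS=vo, GRD=em, RANK=so:
underlying: ida-revro-un-e-st
1. o -> e, u -> i / F C0 _: fires at position(s) 8: idarevreunest
2. f -> v, s -> z, t -> d / _ Z: no change
surface: idarevreunest


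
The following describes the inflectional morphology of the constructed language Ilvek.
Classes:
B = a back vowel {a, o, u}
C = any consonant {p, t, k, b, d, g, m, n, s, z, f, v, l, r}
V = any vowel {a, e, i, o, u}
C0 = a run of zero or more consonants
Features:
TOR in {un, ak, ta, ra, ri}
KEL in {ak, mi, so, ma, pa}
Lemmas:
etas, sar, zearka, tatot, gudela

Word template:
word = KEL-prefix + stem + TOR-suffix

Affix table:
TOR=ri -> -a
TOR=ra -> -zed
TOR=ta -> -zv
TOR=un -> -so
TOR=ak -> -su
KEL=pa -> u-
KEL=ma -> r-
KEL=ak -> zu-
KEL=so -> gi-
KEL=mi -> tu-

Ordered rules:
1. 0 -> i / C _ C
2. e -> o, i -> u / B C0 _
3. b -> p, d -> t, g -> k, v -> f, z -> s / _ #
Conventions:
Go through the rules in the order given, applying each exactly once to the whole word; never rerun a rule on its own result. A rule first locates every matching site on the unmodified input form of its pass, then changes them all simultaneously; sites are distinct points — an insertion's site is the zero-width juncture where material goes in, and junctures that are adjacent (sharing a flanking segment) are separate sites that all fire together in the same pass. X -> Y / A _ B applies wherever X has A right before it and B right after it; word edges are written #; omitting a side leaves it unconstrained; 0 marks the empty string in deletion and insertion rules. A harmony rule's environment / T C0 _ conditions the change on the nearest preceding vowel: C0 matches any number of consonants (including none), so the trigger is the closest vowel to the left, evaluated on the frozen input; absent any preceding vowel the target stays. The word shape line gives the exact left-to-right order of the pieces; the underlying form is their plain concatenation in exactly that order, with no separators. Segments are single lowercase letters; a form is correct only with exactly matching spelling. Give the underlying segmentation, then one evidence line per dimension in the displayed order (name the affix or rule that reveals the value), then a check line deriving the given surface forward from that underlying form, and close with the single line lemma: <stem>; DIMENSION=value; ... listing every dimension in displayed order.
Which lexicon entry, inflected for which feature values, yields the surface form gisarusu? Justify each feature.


underlying: gi-sar-su
TOR=ak - signalled by the affix -su
KEL=so - signalled by the affix gi-
check: gisarsu -> gisarisu -> gisarusu -> gisarusu
lemma: sar; TOR=ak; KEL=so


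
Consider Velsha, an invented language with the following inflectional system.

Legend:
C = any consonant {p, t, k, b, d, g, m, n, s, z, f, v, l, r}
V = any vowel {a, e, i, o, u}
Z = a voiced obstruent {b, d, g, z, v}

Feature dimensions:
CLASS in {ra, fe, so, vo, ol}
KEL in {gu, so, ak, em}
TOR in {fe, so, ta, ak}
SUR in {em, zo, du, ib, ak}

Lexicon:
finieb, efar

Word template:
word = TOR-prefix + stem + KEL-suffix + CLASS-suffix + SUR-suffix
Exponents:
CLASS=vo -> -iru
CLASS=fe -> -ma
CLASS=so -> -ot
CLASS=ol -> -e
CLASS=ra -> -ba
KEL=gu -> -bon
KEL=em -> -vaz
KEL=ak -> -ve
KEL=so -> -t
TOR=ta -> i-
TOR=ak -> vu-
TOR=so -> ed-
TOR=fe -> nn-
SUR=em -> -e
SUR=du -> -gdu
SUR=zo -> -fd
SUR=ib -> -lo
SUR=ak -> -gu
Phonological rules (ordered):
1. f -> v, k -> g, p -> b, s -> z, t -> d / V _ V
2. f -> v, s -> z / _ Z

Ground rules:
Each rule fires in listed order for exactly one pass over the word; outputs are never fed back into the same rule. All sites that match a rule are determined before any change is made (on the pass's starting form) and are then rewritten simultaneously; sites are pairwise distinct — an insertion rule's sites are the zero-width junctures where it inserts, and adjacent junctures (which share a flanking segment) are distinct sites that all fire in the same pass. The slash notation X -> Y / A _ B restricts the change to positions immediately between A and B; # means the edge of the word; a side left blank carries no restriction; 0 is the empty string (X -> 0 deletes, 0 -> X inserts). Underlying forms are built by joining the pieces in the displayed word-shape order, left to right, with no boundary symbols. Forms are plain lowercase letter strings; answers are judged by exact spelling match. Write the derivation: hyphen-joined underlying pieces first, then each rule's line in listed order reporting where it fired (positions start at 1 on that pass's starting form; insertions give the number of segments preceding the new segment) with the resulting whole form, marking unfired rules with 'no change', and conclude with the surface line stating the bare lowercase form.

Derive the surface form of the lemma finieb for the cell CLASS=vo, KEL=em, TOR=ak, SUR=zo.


underlying: vu-finieb-vaz-iru-fd
1. f -> v, k -> g, p -> b, s -> z, t -> d / V _ V: fires at position(s) 3: vuviniebvazirufd
2. f -> v, s -> z / _ Z: fires at position(s) 15: vuviniebvaziruvd
surface: vuviniebvaziruvd


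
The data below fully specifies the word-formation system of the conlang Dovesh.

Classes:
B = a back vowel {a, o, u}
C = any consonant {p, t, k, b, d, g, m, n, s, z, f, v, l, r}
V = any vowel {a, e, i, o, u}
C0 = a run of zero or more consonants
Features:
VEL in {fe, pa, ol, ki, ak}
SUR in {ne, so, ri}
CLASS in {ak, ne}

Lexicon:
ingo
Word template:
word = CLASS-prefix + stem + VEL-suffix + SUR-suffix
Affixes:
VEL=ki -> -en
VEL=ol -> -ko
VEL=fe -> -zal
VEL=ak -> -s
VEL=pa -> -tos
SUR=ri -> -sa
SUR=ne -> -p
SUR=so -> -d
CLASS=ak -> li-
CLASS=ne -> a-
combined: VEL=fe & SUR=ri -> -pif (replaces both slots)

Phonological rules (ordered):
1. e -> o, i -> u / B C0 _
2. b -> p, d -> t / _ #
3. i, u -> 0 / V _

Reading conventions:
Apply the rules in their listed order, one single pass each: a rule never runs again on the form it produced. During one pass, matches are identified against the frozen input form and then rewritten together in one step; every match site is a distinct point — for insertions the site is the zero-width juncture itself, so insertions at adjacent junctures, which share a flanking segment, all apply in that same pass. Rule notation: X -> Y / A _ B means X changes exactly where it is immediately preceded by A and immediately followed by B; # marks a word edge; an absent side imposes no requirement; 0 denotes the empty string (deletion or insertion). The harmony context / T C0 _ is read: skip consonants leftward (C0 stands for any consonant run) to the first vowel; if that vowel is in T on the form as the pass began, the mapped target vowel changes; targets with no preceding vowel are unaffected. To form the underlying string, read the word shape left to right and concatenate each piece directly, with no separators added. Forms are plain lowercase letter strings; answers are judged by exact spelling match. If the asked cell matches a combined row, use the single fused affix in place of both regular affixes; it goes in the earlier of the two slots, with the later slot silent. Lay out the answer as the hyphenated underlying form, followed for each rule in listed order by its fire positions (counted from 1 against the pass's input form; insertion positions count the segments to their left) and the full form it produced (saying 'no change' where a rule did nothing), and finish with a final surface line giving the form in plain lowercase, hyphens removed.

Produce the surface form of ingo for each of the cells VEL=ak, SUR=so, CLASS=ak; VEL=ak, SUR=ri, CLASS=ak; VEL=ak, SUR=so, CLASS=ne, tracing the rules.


cell VEL=ak, SUR=so, CLASS=ak:
underlying: li-ingo-s-d
1. e -> o, i -> u / B C0 _: no change
2. b -> p, d -> t / _ #: fires at position(s) 8: liingost
3. i, u -> 0 / V _: fires at position(s) 3: lingost
surface: lingost

cell VEL=ak, SUR=ri, CLASS=ak:
underlying: li-ingo-s-sa
1. e -> o, i -> u / B C0 _: no change
2. b -> p, d -> t / _ #: no change
3. i, u -> 0 / V _: fires at position(s) 3: lingossa
surface: lingossa

cell VEL=ak, SUR=so, CLASS=ne:
underlying: a-ingo-s-d
1. e -> o, i -> u / B C0 _: fires at position(s) 2: aungosd
2. b -> p, d -> t / _ #: fires at position(s) 7: aungost
3. i, u -> 0 / V _: fires at position(s) 2: angost
surface: angost
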